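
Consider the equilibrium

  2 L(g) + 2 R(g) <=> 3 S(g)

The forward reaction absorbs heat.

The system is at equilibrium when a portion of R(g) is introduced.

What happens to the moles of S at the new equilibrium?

increases

Adding R (g), a reactant, drives the reaction to the right.
The net shift is to the right. S is a product, so its amount increases.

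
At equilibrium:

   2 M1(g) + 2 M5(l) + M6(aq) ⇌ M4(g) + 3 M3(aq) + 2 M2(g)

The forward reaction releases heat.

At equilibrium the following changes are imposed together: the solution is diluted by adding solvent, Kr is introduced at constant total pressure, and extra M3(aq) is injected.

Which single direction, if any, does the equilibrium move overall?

Dilution lowers every aqueous concentration by the same factor. Δn_aq = 3 − 1 = +2, so the system shifts toward the side with more dissolved moles — to the right.
Adding inert gas at constant total pressure expands the volume and lowers every reacting partial pressure. With Δn_gas = 3 − 2 = +1, Q moves away from K toward the side with fewer gas moles, so the system shifts toward the side with more gas moles — to the right.
Adding M3 (aq), a product, drives the reaction to the left.
The individual effects push in opposite directions; without quantitative information the net direction cannot be determined.

cannot be determined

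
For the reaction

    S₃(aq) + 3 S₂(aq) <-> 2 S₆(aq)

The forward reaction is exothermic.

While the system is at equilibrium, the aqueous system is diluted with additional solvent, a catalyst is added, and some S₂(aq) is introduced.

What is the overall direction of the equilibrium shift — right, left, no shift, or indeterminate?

cannot be determined

Dilution lowers every aqueous concentration by the same factor. Δn_aq = 2 − 4 = -2, so the system shifts toward the side with more dissolved moles — to the left.
A catalyst speeds both forward and reverse rates equally; it changes neither Q nor K — no shift from this change.
Adding S₂ (aq), a reactant, drives the reaction to the right.
The individual effects push in opposite directions; without quantitative information the net direction cannot be determined.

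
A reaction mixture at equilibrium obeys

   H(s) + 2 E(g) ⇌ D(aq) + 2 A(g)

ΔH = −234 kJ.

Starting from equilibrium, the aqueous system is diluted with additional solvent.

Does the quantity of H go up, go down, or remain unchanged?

decreases

Dilution lowers every aqueous concentration by the same factor. Δn_aq = 1 − 0 = +1, so the system shifts toward the side with more dissolved moles — to the right.
The net shift is to the right. H is a reactant, so its amount decreases.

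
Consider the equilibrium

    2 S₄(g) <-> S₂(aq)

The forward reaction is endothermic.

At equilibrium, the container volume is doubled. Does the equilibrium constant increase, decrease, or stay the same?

The equilibrium constant depends only on temperature. This perturbation may move the position of equilibrium, but since T is unchanged, K itself is unchanged.

unchanged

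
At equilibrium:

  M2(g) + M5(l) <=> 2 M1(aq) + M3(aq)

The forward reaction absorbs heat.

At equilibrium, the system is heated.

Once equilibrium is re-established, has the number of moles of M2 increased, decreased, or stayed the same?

decreases

The forward reaction is endothermic. Raising T favours the endothermic direction — shift to the right.
The net shift is to the right. M2 is a reactant, so its amount decreases.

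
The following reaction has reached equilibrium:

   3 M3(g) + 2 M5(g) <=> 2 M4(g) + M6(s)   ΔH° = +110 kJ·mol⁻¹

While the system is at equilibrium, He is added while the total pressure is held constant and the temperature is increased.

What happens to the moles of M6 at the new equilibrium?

cannot be determined

Adding inert gas at constant total pressure expands the volume and lowers every reacting partial pressure. With Δn_gas = 2 − 5 = -3, Q moves away from K toward the side with fewer gas moles, so the system shifts toward the side with more gas moles — to the left.
The forward reaction is endothermic. Raising T favours the endothermic direction — shift to the right.
The two effects oppose each other, so the net shift — and hence the change in M6 — cannot be determined from the given information.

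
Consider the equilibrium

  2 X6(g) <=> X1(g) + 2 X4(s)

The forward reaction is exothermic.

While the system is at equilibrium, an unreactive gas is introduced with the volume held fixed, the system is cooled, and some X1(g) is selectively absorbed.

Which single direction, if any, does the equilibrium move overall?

right

At constant volume, adding an inert gas leaves every reacting species' partial pressure unchanged, so Q is unchanged — no shift from this change.
The forward reaction is exothermic. Lowering T favours the exothermic direction — shift to the right.
Removing X1 (g), a product, drives the reaction to the right.
Only the nonzero effect(s) matter; the net shift is to the right.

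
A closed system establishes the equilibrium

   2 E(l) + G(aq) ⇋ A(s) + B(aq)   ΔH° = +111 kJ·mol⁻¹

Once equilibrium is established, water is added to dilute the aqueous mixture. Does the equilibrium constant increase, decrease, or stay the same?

The equilibrium constant depends only on temperature. This perturbation changes neither the position of equilibrium nor K.

unchanged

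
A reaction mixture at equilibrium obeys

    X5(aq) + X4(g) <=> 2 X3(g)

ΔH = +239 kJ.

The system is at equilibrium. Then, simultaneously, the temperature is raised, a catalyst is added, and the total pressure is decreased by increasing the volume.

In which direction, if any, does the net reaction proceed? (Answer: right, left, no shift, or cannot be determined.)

The forward reaction is endothermic. Raising T favours the endothermic direction — shift to the right.
A catalyst speeds both forward and reverse rates equally; it changes neither Q nor K — no shift from this change.
Gas moles: reactants 1, products 2 (Δn_gas = +1). Expansion shifts the system toward the side with more moles of gas — to the right.
Only the nonzero effect(s) matter; the net shift is to the right.

right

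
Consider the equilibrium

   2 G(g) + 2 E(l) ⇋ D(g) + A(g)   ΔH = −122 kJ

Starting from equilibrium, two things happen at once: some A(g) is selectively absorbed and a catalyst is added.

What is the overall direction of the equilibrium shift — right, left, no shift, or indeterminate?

right

Removing A (g), a product, drives the reaction to the right.
A catalyst speeds both forward and reverse rates equally; it changes neither Q nor K — no shift from this change.
Only the nonzero effect(s) matter; the net shift is to the right.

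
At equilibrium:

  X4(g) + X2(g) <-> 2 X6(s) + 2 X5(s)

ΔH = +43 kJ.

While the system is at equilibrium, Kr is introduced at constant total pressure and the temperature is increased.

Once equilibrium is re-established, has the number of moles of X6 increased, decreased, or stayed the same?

Adding inert gas at constant total pressure expands the volume and lowers every reacting partial pressure. With Δn_gas = 0 − 2 = -2, Q moves away from K toward the side with fewer gas moles, so the system shifts toward the side with more gas moles — to the left.
The forward reaction is endothermic. Raising T favours the endothermic direction — shift to the right.
The two effects oppose each other, so the net shift — and hence the change in X6 — cannot be determined from the given information.

cannot be determined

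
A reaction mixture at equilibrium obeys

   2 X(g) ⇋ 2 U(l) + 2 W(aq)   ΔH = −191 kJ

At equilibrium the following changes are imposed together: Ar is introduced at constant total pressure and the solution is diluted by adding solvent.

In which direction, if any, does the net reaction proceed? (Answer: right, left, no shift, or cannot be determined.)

Adding inert gas at constant total pressure expands the volume and lowers every reacting partial pressure. With Δn_gas = 0 − 2 = -2, Q moves away from K toward the side with fewer gas moles, so the system shifts toward the side with more gas moles — to the left.
Dilution lowers every aqueous concentration by the same factor. Δn_aq = 2 − 0 = +2, so the system shifts toward the side with more dissolved moles — to the right.
The individual effects push in opposite directions; without quantitative information the net direction cannot be determined.

cannot be determined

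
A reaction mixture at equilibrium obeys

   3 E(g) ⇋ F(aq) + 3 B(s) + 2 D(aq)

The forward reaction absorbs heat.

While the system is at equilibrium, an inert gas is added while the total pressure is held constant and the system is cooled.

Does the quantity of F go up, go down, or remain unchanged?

Adding inert gas at constant total pressure expands the volume and lowers every reacting partial pressure. With Δn_gas = 0 − 3 = -3, Q moves away from K toward the side with fewer gas moles, so the system shifts toward the side with more gas moles — to the left.
The forward reaction is endothermic. Lowering T favours the exothermic direction — shift to the left.
The net shift is to the left. F is a product, so its amount decreases.

decreases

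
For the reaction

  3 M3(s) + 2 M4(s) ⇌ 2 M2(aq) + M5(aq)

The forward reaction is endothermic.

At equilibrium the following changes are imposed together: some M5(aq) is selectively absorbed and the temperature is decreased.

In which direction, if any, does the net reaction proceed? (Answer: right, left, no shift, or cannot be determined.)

cannot be determined

Removing M5 (aq), a product, drives the reaction to the right.
The forward reaction is endothermic. Lowering T favours the exothermic direction — shift to the left.
The individual effects push in opposite directions; without quantitative information the net direction cannot be determined.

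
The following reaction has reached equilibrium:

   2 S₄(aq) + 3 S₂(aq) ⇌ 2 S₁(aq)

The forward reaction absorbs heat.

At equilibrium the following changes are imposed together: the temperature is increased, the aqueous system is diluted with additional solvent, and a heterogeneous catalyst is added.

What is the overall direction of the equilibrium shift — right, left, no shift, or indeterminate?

The forward reaction is endothermic. Raising T favours the endothermic direction — shift to the right.
Dilution lowers every aqueous concentration by the same factor. Δn_aq = 2 − 5 = -3, so the system shifts toward the side with more dissolved moles — to the left.
A catalyst speeds both forward and reverse rates equally; it changes neither Q nor K — no shift from this change.
The individual effects push in opposite directions; without quantitative information the net direction cannot be determined.

cannot be determined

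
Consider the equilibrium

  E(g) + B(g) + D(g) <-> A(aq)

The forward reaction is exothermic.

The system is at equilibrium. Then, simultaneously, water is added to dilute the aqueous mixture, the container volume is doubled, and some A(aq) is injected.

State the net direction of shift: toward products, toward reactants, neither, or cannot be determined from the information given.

cannot be determined

Dilution lowers every aqueous concentration by the same factor. Δn_aq = 1 − 0 = +1, so the system shifts toward the side with more dissolved moles — to the right.
Gas moles: reactants 3, products 0 (Δn_gas = -3). Expansion shifts the system toward the side with more moles of gas — to the left.
Adding A (aq), a product, drives the reaction to the left.
The individual effects push in opposite directions; without quantitative information the net direction cannot be determined.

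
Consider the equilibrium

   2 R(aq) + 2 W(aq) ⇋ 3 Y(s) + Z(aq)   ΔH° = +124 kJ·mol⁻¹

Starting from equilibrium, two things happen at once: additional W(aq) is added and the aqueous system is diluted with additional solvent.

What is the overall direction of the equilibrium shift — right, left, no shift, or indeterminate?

Adding W (aq), a reactant, drives the reaction to the right.
Dilution lowers every aqueous concentration by the same factor. Δn_aq = 1 − 4 = -3, so the system shifts toward the side with more dissolved moles — to the left.
The individual effects push in opposite directions; without quantitative information the net direction cannot be determined.

cannot be determined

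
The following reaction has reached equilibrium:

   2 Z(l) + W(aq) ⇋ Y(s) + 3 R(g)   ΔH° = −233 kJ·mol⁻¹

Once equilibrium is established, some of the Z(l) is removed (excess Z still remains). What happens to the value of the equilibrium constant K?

The equilibrium constant depends only on temperature. This perturbation changes neither the position of equilibrium nor K.

unchanged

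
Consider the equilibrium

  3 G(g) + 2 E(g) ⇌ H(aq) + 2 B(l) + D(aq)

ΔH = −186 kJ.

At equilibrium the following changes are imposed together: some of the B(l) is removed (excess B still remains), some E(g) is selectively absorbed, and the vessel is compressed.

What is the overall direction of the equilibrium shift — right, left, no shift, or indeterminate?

cannot be determined

B is a pure liquid; its activity is 1 regardless of amount, so Q is unaffected — no shift from this change.
Removing E (g), a reactant, drives the reaction to the left.
Gas moles: reactants 5, products 0 (Δn_gas = -5). Compression shifts the system toward the side with fewer moles of gas — to the right.
The individual effects push in opposite directions; without quantitative information the net direction cannot be determined.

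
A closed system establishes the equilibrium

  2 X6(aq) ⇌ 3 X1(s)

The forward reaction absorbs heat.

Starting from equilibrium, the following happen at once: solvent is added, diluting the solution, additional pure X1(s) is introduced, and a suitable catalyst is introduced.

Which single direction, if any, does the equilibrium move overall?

left

Dilution lowers every aqueous concentration by the same factor. Δn_aq = 0 − 2 = -2, so the system shifts toward the side with more dissolved moles — to the left.
X1 is a pure solid; its activity is 1 regardless of amount, so Q is unaffected — no shift from this change.
A catalyst speeds both forward and reverse rates equally; it changes neither Q nor K — no shift from this change.
Only the nonzero effect(s) matter; the net shift is to the left.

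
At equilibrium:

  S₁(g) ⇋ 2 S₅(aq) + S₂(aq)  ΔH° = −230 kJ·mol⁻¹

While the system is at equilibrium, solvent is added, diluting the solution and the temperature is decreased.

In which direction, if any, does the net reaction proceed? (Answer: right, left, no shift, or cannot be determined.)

Dilution lowers every aqueous concentration by the same factor. Δn_aq = 3 − 0 = +3, so the system shifts toward the side with more dissolved moles — to the right.
The forward reaction is exothermic. Lowering T favours the exothermic direction — shift to the right.
All effects act in the same direction — net shift to the right.

right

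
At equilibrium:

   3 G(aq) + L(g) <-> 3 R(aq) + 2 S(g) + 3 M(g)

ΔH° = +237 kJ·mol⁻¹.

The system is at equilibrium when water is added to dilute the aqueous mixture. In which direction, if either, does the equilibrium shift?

Dilution scales every aqueous concentration by the same factor. Δn_aq = 3 − 3 = 0, so Q is unchanged — no shift.

no shift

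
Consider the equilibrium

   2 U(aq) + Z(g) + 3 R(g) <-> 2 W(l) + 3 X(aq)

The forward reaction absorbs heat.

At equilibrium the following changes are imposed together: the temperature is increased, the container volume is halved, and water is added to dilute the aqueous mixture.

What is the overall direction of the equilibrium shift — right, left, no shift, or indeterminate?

The forward reaction is endothermic. Raising T favours the endothermic direction — shift to the right.
Gas moles: reactants 4, products 0 (Δn_gas = -4). Compression shifts the system toward the side with fewer moles of gas — to the right.
Dilution lowers every aqueous concentration by the same factor. Δn_aq = 3 − 2 = +1, so the system shifts toward the side with more dissolved moles — to the right.
All effects act in the same direction — net shift to the right.

right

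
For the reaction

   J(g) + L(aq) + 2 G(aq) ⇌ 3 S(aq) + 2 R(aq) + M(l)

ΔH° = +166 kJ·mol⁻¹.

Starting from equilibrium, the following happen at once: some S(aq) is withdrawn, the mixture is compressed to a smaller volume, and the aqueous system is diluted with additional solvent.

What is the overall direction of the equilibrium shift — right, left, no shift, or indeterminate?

right

Removing S (aq), a product, drives the reaction to the right.
Gas moles: reactants 1, products 0 (Δn_gas = -1). Compression shifts the system toward the side with fewer moles of gas — to the right.
Dilution lowers every aqueous concentration by the same factor. Δn_aq = 5 − 3 = +2, so the system shifts toward the side with more dissolved moles — to the right.
All effects act in the same direction — net shift to the right.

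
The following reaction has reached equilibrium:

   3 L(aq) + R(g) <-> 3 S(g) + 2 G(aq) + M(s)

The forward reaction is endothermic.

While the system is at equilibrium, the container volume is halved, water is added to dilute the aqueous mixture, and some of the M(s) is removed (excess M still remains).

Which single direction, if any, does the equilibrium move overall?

Gas moles: reactants 1, products 3 (Δn_gas = +2). Compression shifts the system toward the side with fewer moles of gas — to the left.
Dilution lowers every aqueous concentration by the same factor. Δn_aq = 2 − 3 = -1, so the system shifts toward the side with more dissolved moles — to the left.
M is a pure solid; its activity is 1 regardless of amount, so Q is unaffected — no shift from this change.
Only the nonzero effect(s) matter; the net shift is to the left.

left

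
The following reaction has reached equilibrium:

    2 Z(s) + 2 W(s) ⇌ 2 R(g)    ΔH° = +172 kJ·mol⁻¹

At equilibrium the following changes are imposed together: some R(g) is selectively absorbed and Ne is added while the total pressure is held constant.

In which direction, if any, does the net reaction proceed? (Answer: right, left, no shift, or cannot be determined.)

Removing R (g), a product, drives the reaction to the right.
Adding inert gas at constant total pressure expands the volume and lowers every reacting partial pressure. With Δn_gas = 2 − 0 = +2, Q moves away from K toward the side with fewer gas moles, so the system shifts toward the side with more gas moles — to the right.
All effects act in the same direction — net shift to the right.

right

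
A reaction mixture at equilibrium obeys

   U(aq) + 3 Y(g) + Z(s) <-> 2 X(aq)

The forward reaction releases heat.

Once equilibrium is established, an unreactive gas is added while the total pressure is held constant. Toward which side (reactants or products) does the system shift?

Adding inert gas at constant total pressure expands the volume and lowers every reacting partial pressure. With Δn_gas = 0 − 3 = -3, Q moves away from K toward the side with fewer gas moles, so the system shifts toward the side with more gas moles — to the left.

left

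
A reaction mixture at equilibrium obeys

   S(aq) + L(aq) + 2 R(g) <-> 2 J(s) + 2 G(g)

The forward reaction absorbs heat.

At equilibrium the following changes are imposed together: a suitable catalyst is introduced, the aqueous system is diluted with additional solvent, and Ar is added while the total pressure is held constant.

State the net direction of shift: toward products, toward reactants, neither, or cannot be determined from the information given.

left

A catalyst speeds both forward and reverse rates equally; it changes neither Q nor K — no shift from this change.
Dilution lowers every aqueous concentration by the same factor. Δn_aq = 0 − 2 = -2, so the system shifts toward the side with more dissolved moles — to the left.
Adding inert gas at constant total pressure expands the volume, scaling every reacting partial pressure by the same factor. Δn_gas = 2 − 2 = 0, so Q is unchanged — no shift.
Only the nonzero effect(s) matter; the net shift is to the left.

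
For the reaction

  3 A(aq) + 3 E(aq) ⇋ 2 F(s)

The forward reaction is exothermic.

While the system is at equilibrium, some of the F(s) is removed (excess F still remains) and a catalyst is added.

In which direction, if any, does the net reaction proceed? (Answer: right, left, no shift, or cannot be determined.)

no shift

F is a pure solid; its activity is 1 regardless of amount, so Q is unaffected — no shift from this change.
A catalyst speeds both forward and reverse rates equally; it changes neither Q nor K — no shift from this change.
None of the changes alters Q relative to K, so there is no net shift.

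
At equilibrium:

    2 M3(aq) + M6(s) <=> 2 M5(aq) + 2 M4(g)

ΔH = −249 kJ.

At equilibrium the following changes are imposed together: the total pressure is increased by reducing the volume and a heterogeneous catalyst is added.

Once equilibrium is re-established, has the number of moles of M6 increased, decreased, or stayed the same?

increases

Gas moles: reactants 0, products 2 (Δn_gas = +2). Compression shifts the system toward the side with fewer moles of gas — to the left.
A catalyst speeds both forward and reverse rates equally; it changes neither Q nor K — no shift from this change.
The net shift is to the left. M6 is a reactant, so its amount increases.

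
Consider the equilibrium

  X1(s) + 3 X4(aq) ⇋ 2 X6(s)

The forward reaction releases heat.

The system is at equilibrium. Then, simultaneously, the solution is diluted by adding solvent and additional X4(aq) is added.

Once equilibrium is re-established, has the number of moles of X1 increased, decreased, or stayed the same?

Dilution lowers every aqueous concentration by the same factor. Δn_aq = 0 − 3 = -3, so the system shifts toward the side with more dissolved moles — to the left.
Adding X4 (aq), a reactant, drives the reaction to the right.
The two effects oppose each other, so the net shift — and hence the change in X1 — cannot be determined from the given information.

cannot be determined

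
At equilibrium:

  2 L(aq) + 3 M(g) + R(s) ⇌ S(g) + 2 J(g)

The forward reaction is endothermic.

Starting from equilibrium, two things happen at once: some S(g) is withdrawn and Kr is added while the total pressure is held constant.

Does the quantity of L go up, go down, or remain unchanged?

decreases

Removing S (g), a product, drives the reaction to the right.
Adding inert gas at constant total pressure expands the volume, scaling every reacting partial pressure by the same factor. Δn_gas = 3 − 3 = 0, so Q is unchanged — no shift.
The net shift is to the right. L is a reactant, so its amount decreases.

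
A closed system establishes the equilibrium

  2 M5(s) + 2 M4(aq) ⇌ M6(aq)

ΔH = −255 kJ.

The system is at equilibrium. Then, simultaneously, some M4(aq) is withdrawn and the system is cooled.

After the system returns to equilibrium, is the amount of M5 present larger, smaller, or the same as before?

Removing M4 (aq), a reactant, drives the reaction to the left.
The forward reaction is exothermic. Lowering T favours the exothermic direction — shift to the right.
The two effects oppose each other, so the net shift — and hence the change in M5 — cannot be determined from the given information.

cannot be determined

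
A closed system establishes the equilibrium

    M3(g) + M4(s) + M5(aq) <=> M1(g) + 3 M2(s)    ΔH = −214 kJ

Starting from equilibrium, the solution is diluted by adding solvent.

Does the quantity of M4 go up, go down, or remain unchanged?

increases

Dilution lowers every aqueous concentration by the same factor. Δn_aq = 0 − 1 = -1, so the system shifts toward the side with more dissolved moles — to the left.
The net shift is to the left. M4 is a reactant, so its amount increases.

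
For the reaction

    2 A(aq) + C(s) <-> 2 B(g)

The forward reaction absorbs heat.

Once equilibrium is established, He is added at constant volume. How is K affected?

unchanged

The equilibrium constant depends only on temperature. This perturbation changes neither the position of equilibrium nor K.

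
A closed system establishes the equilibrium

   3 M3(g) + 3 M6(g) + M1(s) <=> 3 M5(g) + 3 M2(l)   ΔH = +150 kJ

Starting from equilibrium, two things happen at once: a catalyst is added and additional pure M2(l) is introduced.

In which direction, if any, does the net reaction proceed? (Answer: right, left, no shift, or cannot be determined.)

A catalyst speeds both forward and reverse rates equally; it changes neither Q nor K — no shift from this change.
M2 is a pure liquid; its activity is 1 regardless of amount, so Q is unaffected — no shift from this change.
None of the changes alters Q relative to K, so there is no net shift.

no shift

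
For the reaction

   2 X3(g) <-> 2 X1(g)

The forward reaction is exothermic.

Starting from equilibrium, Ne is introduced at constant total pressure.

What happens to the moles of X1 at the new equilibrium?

unchanged

Adding inert gas at constant total pressure expands the volume, scaling every reacting partial pressure by the same factor. Δn_gas = 2 − 2 = 0, so Q is unchanged — no shift.
No net shift occurs, so the amount of X1 is unchanged.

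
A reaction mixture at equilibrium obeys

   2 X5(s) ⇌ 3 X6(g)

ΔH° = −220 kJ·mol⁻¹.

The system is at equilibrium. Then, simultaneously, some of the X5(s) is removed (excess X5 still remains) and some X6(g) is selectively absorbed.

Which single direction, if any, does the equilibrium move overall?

X5 is a pure solid; its activity is 1 regardless of amount, so Q is unaffected — no shift from this change.
Removing X6 (g), a product, drives the reaction to the right.
Only the nonzero effect(s) matter; the net shift is to the right.

right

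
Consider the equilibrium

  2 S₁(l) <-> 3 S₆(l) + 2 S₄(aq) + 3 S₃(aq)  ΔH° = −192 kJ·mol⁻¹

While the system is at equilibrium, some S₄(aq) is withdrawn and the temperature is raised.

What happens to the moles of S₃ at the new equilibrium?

Removing S₄ (aq), a product, drives the reaction to the right.
The forward reaction is exothermic. Raising T favours the endothermic direction — shift to the left.
The two effects oppose each other, so the net shift — and hence the change in S₃ — cannot be determined from the given information.

cannot be determined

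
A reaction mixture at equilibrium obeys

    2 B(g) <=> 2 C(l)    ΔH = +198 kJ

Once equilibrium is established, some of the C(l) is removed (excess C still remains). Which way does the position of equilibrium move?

no shift

C is a pure liquid; its activity is 1 regardless of amount, so Q is unaffected — no shift from this change.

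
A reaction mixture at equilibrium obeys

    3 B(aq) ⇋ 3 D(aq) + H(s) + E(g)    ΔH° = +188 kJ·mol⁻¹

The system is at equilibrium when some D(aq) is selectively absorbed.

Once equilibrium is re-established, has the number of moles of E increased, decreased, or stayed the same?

increases

Removing D (aq), a product, drives the reaction to the right.
The net shift is to the right. E is a product, so its amount increases.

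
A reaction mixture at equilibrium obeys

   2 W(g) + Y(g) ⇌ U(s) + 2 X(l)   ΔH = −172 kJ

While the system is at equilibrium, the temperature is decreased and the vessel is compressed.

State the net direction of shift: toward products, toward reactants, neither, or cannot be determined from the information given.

The forward reaction is exothermic. Lowering T favours the exothermic direction — shift to the right.
Gas moles: reactants 3, products 0 (Δn_gas = -3). Compression shifts the system toward the side with fewer moles of gas — to the right.
All effects act in the same direction — net shift to the right.

right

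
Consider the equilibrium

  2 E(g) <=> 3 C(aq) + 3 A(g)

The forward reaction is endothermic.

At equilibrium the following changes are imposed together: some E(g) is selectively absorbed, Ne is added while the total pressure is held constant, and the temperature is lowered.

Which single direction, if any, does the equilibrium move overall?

Removing E (g), a reactant, drives the reaction to the left.
Adding inert gas at constant total pressure expands the volume and lowers every reacting partial pressure. With Δn_gas = 3 − 2 = +1, Q moves away from K toward the side with fewer gas moles, so the system shifts toward the side with more gas moles — to the right.
The forward reaction is endothermic. Lowering T favours the exothermic direction — shift to the left.
The individual effects push in opposite directions; without quantitative information the net direction cannot be determined.

cannot be determined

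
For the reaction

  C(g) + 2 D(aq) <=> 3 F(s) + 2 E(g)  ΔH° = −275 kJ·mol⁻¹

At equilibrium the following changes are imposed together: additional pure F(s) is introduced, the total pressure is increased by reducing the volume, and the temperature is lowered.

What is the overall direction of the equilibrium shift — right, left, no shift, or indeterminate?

cannot be determined

F is a pure solid; its activity is 1 regardless of amount, so Q is unaffected — no shift from this change.
Gas moles: reactants 1, products 2 (Δn_gas = +1). Compression shifts the system toward the side with fewer moles of gas — to the left.
The forward reaction is exothermic. Lowering T favours the exothermic direction — shift to the right.
The individual effects push in opposite directions; without quantitative information the net direction cannot be determined.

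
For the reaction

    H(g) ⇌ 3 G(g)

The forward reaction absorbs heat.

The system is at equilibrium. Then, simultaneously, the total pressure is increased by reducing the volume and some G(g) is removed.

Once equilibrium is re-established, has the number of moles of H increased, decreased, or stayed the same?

cannot be determined

Gas moles: reactants 1, products 3 (Δn_gas = +2). Compression shifts the system toward the side with fewer moles of gas — to the left.
Removing G (g), a product, drives the reaction to the right.
The two effects oppose each other, so the net shift — and hence the change in H — cannot be determined from the given information.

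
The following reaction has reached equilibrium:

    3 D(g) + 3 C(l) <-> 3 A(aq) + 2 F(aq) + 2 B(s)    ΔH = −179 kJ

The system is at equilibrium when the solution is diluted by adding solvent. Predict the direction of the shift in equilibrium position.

Dilution lowers every aqueous concentration by the same factor. Δn_aq = 5 − 0 = +5, so the system shifts toward the side with more dissolved moles — to the right.

right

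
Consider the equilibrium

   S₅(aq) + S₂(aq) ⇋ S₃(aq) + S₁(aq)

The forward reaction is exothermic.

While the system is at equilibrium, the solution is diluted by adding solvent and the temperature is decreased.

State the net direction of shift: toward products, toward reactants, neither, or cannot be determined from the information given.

Dilution scales every aqueous concentration by the same factor. Δn_aq = 2 − 2 = 0, so Q is unchanged — no shift.
The forward reaction is exothermic. Lowering T favours the exothermic direction — shift to the right.
Only the nonzero effect(s) matter; the net shift is to the right.

right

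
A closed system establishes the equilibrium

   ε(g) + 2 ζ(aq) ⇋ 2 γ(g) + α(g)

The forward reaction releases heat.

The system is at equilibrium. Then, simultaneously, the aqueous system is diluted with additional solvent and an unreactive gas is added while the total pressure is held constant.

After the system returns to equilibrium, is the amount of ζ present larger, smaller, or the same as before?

cannot be determined

Dilution lowers every aqueous concentration by the same factor. Δn_aq = 0 − 2 = -2, so the system shifts toward the side with more dissolved moles — to the left.
Adding inert gas at constant total pressure expands the volume and lowers every reacting partial pressure. With Δn_gas = 3 − 1 = +2, Q moves away from K toward the side with fewer gas moles, so the system shifts toward the side with more gas moles — to the right.
The two effects oppose each other, so the net shift — and hence the change in ζ — cannot be determined from the given information.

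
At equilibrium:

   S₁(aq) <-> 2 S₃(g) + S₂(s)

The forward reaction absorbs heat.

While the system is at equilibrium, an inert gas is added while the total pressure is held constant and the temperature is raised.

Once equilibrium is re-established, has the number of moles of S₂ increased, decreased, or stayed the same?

Adding inert gas at constant total pressure expands the volume and lowers every reacting partial pressure. With Δn_gas = 2 − 0 = +2, Q moves away from K toward the side with fewer gas moles, so the system shifts toward the side with more gas moles — to the right.
The forward reaction is endothermic. Raising T favours the endothermic direction — shift to the right.
The net shift is to the right. S₂ is a product, so its amount increases.

increases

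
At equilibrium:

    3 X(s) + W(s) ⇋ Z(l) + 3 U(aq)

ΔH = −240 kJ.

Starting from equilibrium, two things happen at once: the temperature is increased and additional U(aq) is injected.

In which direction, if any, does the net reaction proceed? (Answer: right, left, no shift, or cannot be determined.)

The forward reaction is exothermic. Raising T favours the endothermic direction — shift to the left.
Adding U (aq), a product, drives the reaction to the left.
All effects act in the same direction — net shift to the left.

left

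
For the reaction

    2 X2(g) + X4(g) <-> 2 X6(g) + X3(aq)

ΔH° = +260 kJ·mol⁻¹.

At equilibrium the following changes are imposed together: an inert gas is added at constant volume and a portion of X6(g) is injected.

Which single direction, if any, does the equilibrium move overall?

left

At constant volume, adding an inert gas leaves every reacting species' partial pressure unchanged, so Q is unchanged — no shift from this change.
Adding X6 (g), a product, drives the reaction to the left.
Only the nonzero effect(s) matter; the net shift is to the left.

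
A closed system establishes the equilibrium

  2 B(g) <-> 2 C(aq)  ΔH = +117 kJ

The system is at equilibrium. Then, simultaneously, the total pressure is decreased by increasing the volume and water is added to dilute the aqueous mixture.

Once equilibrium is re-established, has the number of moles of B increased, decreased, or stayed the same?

Gas moles: reactants 2, products 0 (Δn_gas = -2). Expansion shifts the system toward the side with more moles of gas — to the left.
Dilution lowers every aqueous concentration by the same factor. Δn_aq = 2 − 0 = +2, so the system shifts toward the side with more dissolved moles — to the right.
The two effects oppose each other, so the net shift — and hence the change in B — cannot be determined from the given information.

cannot be determined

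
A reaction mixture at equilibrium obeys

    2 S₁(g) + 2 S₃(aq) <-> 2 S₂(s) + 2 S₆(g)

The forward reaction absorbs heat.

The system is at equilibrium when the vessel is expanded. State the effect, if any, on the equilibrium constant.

unchanged

The equilibrium constant depends only on temperature. This perturbation changes neither the position of equilibrium nor K.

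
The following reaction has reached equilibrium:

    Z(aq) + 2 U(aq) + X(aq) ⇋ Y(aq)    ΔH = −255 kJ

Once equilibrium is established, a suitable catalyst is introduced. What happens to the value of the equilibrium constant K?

unchanged

The equilibrium constant depends only on temperature. This perturbation changes neither the position of equilibrium nor K.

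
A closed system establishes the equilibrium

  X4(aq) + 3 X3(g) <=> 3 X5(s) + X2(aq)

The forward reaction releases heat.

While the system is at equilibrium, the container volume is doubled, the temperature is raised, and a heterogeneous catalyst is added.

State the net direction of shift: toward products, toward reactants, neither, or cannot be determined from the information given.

Gas moles: reactants 3, products 0 (Δn_gas = -3). Expansion shifts the system toward the side with more moles of gas — to the left.
The forward reaction is exothermic. Raising T favours the endothermic direction — shift to the left.
A catalyst speeds both forward and reverse rates equally; it changes neither Q nor K — no shift from this change.
Only the nonzero effect(s) matter; the net shift is to the left.

left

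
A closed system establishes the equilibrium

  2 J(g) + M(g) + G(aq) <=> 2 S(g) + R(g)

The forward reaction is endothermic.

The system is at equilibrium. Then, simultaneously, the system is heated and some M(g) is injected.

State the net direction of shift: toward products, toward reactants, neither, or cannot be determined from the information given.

The forward reaction is endothermic. Raising T favours the endothermic direction — shift to the right.
Adding M (g), a reactant, drives the reaction to the right.
All effects act in the same direction — net shift to the right.

right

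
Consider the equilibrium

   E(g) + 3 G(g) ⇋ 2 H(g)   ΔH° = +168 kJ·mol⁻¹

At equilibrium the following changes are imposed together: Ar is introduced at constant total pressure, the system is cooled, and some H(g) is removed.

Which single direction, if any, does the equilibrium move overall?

cannot be determined

Adding inert gas at constant total pressure expands the volume and lowers every reacting partial pressure. With Δn_gas = 2 − 4 = -2, Q moves away from K toward the side with fewer gas moles, so the system shifts toward the side with more gas moles — to the left.
The forward reaction is endothermic. Lowering T favours the exothermic direction — shift to the left.
Removing H (g), a product, drives the reaction to the right.
The individual effects push in opposite directions; without quantitative information the net direction cannot be determined.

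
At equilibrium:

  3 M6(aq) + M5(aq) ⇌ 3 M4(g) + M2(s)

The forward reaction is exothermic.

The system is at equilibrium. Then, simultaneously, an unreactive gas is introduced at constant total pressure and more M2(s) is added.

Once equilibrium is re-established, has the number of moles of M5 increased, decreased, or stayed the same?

decreases

Adding inert gas at constant total pressure expands the volume and lowers every reacting partial pressure. With Δn_gas = 3 − 0 = +3, Q moves away from K toward the side with fewer gas moles, so the system shifts toward the side with more gas moles — to the right.
M2 is a pure solid; its activity is 1 regardless of amount, so Q is unaffected — no shift from this change.
The net shift is to the right. M5 is a reactant, so its amount decreases.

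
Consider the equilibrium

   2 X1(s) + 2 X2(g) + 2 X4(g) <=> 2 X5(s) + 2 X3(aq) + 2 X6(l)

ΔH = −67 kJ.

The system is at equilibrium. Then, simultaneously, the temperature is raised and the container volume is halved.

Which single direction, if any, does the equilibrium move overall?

cannot be determined

The forward reaction is exothermic. Raising T favours the endothermic direction — shift to the left.
Gas moles: reactants 4, products 0 (Δn_gas = -4). Compression shifts the system toward the side with fewer moles of gas — to the right.
The individual effects push in opposite directions; without quantitative information the net direction cannot be determined.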